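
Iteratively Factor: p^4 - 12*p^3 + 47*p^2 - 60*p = (p - 4)*(p^3 - 8*p^2 + 15*p) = (p - 4)*(p - 3)*(p^2 - 5*p) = p*(p - 4)*(p - 3)*(p - 5)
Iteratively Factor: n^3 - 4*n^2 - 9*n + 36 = (n - 3)*(n^2 - n - 12) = (n - 3)*(n + 3)*(n - 4)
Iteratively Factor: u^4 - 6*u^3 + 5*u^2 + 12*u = (u - 4)*(u^3 - 2*u^2 - 3*u) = (u - 4)*(u + 1)*(u^2 - 3*u) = (u - 4)*(u - 3)*(u + 1)*(u)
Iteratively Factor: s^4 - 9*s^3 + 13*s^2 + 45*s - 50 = (s - 5)*(s^3 - 4*s^2 - 7*s + 10) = (s - 5)*(s - 1)*(s^2 - 3*s - 10) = (s - 5)*(s - 1)*(s + 2)*(s - 5)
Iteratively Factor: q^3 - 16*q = (q)*(q^2 - 16) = q*(q - 4)*(q + 4)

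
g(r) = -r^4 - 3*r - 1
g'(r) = -4*r^3 - 3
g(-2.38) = -25.95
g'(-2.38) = 50.93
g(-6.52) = -1788.57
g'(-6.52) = 1105.67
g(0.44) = -2.36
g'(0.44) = -3.34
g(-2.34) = -23.96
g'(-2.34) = 48.25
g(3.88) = -239.27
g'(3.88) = -236.64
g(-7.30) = -2818.92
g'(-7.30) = 1553.07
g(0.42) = -2.29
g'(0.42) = -3.30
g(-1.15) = 0.70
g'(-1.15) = 3.08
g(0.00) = -1.00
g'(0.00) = -3.00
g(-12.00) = -20701.00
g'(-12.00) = 6909.00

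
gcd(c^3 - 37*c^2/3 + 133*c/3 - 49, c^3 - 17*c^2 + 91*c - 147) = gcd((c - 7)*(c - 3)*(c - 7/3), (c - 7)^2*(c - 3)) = c^2 - 10*c + 21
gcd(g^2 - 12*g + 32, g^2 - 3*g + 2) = 1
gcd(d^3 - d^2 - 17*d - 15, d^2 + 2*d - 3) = d + 3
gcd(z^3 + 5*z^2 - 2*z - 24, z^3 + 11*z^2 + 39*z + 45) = z + 3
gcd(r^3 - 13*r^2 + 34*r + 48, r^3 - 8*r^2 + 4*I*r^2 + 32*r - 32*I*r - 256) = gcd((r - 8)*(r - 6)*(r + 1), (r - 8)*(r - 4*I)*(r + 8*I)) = r - 8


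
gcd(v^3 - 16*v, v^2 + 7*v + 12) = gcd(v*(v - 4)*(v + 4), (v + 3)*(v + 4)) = v + 4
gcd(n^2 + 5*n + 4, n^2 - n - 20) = n + 4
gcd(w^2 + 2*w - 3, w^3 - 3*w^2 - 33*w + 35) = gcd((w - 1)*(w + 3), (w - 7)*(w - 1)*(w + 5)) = w - 1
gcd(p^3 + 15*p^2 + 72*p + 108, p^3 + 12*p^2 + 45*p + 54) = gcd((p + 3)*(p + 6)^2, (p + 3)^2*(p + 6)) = p^2 + 9*p + 18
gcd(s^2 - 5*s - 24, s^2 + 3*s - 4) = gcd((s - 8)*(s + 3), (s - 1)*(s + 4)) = 1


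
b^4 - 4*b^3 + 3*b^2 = b^2*(b - 3)*(b - 1)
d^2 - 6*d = d*(d - 6)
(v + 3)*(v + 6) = v^2 + 9*v + 18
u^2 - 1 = (u - 1)*(u + 1)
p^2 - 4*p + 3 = (p - 3)*(p - 1)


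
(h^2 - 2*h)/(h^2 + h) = (h - 2)/(h + 1)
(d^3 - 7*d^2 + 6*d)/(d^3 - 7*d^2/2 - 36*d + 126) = 2*d*(d - 1)/(2*d^2 + 5*d - 42)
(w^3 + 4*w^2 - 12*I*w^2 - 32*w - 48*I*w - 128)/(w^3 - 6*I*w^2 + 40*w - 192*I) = (w + 4)/(w + 6*I)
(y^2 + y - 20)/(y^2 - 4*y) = (y + 5)/y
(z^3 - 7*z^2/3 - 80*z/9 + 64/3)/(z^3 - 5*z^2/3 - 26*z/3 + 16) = (z - 8/3)/(z - 2)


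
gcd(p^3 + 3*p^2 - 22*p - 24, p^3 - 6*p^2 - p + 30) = 1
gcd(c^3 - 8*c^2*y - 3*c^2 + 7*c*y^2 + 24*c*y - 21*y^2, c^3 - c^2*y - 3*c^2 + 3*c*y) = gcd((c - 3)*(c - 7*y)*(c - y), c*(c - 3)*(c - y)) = -c^2 + c*y + 3*c - 3*y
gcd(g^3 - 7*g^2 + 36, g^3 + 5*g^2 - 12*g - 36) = g^2 - g - 6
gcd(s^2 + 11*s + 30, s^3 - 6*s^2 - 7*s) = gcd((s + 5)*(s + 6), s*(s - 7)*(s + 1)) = 1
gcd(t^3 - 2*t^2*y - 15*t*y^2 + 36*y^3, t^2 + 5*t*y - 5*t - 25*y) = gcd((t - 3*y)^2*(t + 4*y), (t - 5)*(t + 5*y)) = 1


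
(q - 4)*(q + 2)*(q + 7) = q^3 + 5*q^2 - 22*q - 56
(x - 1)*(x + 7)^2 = x^3 + 13*x^2 + 35*x - 49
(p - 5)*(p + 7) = p^2 + 2*p - 35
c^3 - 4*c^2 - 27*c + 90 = (c - 6)*(c - 3)*(c + 5)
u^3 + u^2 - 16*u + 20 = (u - 2)^2*(u + 5)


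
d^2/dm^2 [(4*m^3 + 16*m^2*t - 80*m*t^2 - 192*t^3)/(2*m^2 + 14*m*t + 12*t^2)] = -20*t^2/(m^3 + 3*m^2*t + 3*m*t^2 + t^3)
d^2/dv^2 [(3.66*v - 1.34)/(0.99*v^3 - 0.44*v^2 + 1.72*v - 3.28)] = (21.522996*v^5 - 25.325784*v^4 - 1.70808*v^3 + 127.369968*v^2 - 51.715488*v + 37.235776)/(0.970299*v^9 - 1.293732*v^8 + 5.632308*v^7 - 14.22476*v^6 + 18.358032*v^5 - 39.321216*v^4 + 51.93472*v^3 - 43.311744*v^2 + 55.513344*v - 35.287552)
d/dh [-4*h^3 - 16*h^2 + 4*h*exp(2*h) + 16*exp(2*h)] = -12*h^2 + 8*h*exp(2*h) - 32*h + 36*exp(2*h)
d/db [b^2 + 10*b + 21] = 2*b + 10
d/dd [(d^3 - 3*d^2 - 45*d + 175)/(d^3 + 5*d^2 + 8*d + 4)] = 2*(4*d^3 + 45*d^2 - 246*d - 395)/(d^5 + 8*d^4 + 25*d^3 + 38*d^2 + 28*d + 8)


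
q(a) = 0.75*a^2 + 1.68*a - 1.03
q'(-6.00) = -7.32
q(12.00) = 127.13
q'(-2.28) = -1.74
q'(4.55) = 8.50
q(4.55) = 22.14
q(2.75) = 9.26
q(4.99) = 26.03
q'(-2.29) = -1.76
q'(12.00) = 19.68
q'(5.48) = 9.90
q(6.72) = 44.13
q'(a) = 1.5*a + 1.68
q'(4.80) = 8.88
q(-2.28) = -0.96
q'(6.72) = 11.76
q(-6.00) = 15.89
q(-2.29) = -0.94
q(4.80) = 24.31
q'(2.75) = 5.80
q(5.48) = 30.70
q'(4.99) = 9.16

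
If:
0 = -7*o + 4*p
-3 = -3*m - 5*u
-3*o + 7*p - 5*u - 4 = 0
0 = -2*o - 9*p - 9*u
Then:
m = 871/516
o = 9/43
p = 63/172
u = -71/172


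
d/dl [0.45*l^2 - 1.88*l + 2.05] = 0.9*l - 1.88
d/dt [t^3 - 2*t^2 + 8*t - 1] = 3*t^2 - 4*t + 8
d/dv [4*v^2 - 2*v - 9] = 8*v - 2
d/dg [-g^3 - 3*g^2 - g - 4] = -3*g^2 - 6*g - 1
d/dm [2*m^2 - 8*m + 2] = 4*m - 8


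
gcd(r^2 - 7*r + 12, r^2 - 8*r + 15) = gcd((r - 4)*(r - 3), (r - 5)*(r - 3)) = r - 3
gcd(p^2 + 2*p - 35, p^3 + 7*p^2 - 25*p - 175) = p^2 + 2*p - 35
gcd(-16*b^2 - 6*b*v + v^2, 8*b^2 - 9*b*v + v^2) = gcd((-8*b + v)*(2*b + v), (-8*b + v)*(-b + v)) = -8*b + v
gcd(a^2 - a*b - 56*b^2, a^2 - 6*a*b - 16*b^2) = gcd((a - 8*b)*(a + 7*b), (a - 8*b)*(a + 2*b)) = a - 8*b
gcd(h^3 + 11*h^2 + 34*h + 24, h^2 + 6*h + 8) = h + 4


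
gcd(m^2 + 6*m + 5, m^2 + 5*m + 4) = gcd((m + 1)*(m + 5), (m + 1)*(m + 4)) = m + 1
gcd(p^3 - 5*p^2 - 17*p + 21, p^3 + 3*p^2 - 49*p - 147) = p^2 - 4*p - 21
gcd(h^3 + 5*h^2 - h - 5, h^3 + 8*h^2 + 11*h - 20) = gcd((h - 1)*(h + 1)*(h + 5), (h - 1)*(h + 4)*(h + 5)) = h^2 + 4*h - 5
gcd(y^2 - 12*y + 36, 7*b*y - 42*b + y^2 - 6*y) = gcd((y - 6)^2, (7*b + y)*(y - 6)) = y - 6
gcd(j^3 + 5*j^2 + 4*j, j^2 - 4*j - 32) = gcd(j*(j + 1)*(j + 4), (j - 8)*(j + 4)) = j + 4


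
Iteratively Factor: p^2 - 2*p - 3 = (p + 1)*(p - 3)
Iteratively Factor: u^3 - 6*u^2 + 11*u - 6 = (u - 1)*(u^2 - 5*u + 6) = (u - 3)*(u - 1)*(u - 2)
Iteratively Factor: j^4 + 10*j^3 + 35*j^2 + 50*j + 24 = (j + 4)*(j^3 + 6*j^2 + 11*j + 6) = (j + 2)*(j + 4)*(j^2 + 4*j + 3) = (j + 2)*(j + 3)*(j + 4)*(j + 1)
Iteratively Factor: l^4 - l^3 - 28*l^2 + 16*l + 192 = (l + 4)*(l^3 - 5*l^2 - 8*l + 48) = (l - 4)*(l + 4)*(l^2 - l - 12) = (l - 4)^2*(l + 4)*(l + 3)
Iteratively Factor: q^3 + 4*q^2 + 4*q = (q)*(q^2 + 4*q + 4) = q*(q + 2)*(q + 2)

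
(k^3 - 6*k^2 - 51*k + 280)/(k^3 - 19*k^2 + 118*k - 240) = (k + 7)/(k - 6)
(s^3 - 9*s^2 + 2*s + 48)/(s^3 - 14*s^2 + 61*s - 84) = (s^2 - 6*s - 16)/(s^2 - 11*s + 28)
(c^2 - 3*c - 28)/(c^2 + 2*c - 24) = (c^2 - 3*c - 28)/(c^2 + 2*c - 24)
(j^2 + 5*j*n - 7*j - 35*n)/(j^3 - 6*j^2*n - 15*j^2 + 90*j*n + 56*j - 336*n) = (j + 5*n)/(j^2 - 6*j*n - 8*j + 48*n)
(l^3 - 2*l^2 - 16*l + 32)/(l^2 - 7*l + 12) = (l^2 + 2*l - 8)/(l - 3)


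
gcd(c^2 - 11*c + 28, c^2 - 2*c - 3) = 1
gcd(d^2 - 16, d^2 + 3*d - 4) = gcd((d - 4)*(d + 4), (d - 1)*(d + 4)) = d + 4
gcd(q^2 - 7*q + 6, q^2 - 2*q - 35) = 1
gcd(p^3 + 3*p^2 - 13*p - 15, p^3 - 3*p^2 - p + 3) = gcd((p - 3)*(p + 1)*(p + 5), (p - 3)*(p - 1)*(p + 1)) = p^2 - 2*p - 3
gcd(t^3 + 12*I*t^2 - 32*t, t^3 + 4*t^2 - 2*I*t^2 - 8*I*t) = t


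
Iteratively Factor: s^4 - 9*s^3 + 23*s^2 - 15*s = (s - 5)*(s^3 - 4*s^2 + 3*s) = s*(s - 5)*(s^2 - 4*s + 3) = s*(s - 5)*(s - 3)*(s - 1)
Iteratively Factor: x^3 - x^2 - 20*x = (x)*(x^2 - x - 20) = x*(x + 4)*(x - 5)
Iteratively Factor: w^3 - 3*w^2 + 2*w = (w)*(w^2 - 3*w + 2) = w*(w - 2)*(w - 1)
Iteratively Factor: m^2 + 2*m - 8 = (m - 2)*(m + 4)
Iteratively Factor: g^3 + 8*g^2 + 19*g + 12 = (g + 1)*(g^2 + 7*g + 12) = (g + 1)*(g + 3)*(g + 4)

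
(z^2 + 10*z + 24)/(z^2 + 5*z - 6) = (z + 4)/(z - 1)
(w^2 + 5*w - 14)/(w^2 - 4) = (w + 7)/(w + 2)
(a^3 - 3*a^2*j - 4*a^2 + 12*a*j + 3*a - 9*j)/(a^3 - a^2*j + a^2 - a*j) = (a^3 - 3*a^2*j - 4*a^2 + 12*a*j + 3*a - 9*j)/(a*(a^2 - a*j + a - j))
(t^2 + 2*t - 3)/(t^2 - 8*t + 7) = (t + 3)/(t - 7)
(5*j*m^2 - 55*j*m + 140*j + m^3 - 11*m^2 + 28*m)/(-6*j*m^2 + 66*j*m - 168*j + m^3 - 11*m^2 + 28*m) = (-5*j - m)/(6*j - m)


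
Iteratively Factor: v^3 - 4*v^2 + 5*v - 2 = (v - 1)*(v^2 - 3*v + 2) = (v - 1)^2*(v - 2)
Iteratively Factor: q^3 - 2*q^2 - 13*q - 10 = (q - 5)*(q^2 + 3*q + 2) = (q - 5)*(q + 2)*(q + 1)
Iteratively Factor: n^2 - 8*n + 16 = (n - 4)*(n - 4)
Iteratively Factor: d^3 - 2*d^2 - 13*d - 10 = (d - 5)*(d^2 + 3*d + 2) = (d - 5)*(d + 2)*(d + 1)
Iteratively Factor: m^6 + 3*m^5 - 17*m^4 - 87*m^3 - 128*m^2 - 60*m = (m + 2)*(m^5 + m^4 - 19*m^3 - 49*m^2 - 30*m) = (m + 1)*(m + 2)*(m^4 - 19*m^2 - 30*m) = m*(m + 1)*(m + 2)*(m^3 - 19*m - 30) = m*(m - 5)*(m + 1)*(m + 2)*(m^2 + 5*m + 6) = m*(m - 5)*(m + 1)*(m + 2)*(m + 3)*(m + 2)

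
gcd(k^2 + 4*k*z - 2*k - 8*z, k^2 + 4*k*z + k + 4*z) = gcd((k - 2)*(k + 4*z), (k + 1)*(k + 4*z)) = k + 4*z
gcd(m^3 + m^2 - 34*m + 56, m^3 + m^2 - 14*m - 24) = m - 4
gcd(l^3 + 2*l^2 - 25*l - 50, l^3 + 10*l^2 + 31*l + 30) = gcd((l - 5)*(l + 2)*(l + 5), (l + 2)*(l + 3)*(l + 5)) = l^2 + 7*l + 10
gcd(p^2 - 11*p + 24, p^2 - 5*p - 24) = p - 8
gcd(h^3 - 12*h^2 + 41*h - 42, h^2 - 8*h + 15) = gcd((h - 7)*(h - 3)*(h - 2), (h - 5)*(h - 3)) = h - 3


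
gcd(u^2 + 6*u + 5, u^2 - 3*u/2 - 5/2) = u + 1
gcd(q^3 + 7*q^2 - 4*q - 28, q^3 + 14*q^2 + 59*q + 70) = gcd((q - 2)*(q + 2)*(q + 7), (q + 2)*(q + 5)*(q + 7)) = q^2 + 9*q + 14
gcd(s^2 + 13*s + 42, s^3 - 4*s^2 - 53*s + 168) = s + 7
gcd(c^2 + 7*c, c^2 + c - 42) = c + 7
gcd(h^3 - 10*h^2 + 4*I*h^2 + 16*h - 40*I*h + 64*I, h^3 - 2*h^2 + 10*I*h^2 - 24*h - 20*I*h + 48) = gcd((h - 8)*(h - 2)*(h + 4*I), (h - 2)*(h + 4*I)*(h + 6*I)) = h^2 + h*(-2 + 4*I) - 8*I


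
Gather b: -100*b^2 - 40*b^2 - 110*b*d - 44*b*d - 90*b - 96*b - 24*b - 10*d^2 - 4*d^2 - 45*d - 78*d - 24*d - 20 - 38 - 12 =-140*b^2 + b*(-154*d - 210) - 14*d^2 - 147*d - 70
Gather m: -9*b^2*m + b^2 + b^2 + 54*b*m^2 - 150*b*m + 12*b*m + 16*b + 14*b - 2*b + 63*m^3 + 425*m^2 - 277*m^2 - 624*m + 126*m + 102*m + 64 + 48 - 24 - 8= 2*b^2 + 28*b + 63*m^3 + m^2*(54*b + 148) + m*(-9*b^2 - 138*b - 396) + 80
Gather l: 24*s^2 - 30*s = 24*s^2 - 30*s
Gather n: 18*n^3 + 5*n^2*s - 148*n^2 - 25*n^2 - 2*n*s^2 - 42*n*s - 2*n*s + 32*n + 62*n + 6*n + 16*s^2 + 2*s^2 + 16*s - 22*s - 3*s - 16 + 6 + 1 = 18*n^3 + n^2*(5*s - 173) + n*(-2*s^2 - 44*s + 100) + 18*s^2 - 9*s - 9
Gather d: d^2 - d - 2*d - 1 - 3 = d^2 - 3*d - 4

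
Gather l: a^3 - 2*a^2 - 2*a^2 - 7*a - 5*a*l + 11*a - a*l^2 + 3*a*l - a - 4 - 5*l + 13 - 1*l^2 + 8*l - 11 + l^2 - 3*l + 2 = a^3 - 4*a^2 - a*l^2 - 2*a*l + 3*a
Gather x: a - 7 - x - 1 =a - x - 8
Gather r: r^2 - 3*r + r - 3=r^2 - 2*r - 3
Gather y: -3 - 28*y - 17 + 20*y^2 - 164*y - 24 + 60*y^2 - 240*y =80*y^2 - 432*y - 44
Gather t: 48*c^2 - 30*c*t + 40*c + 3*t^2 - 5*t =48*c^2 + 40*c + 3*t^2 + t*(-30*c - 5)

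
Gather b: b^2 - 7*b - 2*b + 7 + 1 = b^2 - 9*b + 8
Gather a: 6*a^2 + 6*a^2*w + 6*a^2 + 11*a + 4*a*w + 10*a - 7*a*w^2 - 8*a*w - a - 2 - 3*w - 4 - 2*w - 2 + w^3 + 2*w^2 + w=a^2*(6*w + 12) + a*(-7*w^2 - 4*w + 20) + w^3 + 2*w^2 - 4*w - 8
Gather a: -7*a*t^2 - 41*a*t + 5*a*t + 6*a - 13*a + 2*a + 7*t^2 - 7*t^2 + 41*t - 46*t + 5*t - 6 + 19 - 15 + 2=a*(-7*t^2 - 36*t - 5)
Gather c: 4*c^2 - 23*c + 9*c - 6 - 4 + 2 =4*c^2 - 14*c - 8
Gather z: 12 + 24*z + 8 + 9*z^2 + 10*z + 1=9*z^2 + 34*z + 21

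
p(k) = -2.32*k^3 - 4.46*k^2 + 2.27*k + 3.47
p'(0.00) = 2.27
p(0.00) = 3.47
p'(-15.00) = -1429.93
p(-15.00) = 6795.92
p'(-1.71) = -2.83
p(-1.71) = -1.85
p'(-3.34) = -45.58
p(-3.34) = 32.58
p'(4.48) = -177.38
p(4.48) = -284.48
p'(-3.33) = -45.21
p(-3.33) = 32.12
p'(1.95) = -41.59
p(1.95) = -26.27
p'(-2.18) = -11.36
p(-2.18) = 1.36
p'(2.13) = -48.31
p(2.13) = -34.35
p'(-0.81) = 4.93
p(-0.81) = -0.06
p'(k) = -6.96*k^2 - 8.92*k + 2.27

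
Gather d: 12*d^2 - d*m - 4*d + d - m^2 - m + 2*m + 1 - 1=12*d^2 + d*(-m - 3) - m^2 + m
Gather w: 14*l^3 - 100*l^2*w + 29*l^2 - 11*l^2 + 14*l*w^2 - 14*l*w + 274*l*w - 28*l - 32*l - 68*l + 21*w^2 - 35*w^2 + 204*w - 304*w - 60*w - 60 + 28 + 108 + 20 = 14*l^3 + 18*l^2 - 128*l + w^2*(14*l - 14) + w*(-100*l^2 + 260*l - 160) + 96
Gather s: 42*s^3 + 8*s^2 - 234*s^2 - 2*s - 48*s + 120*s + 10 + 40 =42*s^3 - 226*s^2 + 70*s + 50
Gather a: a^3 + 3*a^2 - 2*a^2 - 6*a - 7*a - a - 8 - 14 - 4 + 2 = a^3 + a^2 - 14*a - 24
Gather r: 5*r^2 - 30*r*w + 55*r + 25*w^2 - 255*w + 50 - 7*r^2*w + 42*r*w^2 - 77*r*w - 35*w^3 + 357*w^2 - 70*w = r^2*(5 - 7*w) + r*(42*w^2 - 107*w + 55) - 35*w^3 + 382*w^2 - 325*w + 50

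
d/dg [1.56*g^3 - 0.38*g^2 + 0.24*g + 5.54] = 4.68*g^2 - 0.76*g + 0.24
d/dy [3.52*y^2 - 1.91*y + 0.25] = 7.04*y - 1.91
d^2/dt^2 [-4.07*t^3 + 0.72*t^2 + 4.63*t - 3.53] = 1.44 - 24.42*t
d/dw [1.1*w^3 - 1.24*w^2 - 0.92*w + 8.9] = 3.3*w^2 - 2.48*w - 0.92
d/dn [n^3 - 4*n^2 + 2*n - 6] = 3*n^2 - 8*n + 2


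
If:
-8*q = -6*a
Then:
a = 4*q/3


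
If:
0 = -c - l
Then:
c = -l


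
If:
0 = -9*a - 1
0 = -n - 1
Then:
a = -1/9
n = -1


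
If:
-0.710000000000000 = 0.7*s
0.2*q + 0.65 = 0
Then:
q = -3.25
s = -1.01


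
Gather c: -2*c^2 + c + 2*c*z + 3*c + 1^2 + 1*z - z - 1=-2*c^2 + c*(2*z + 4)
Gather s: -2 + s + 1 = s - 1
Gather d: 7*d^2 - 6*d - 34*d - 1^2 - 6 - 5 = 7*d^2 - 40*d - 12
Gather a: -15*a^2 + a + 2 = -15*a^2 + a + 2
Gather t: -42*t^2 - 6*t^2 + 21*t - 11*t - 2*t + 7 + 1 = -48*t^2 + 8*t + 8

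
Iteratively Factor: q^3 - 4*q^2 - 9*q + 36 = (q + 3)*(q^2 - 7*q + 12) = (q - 4)*(q + 3)*(q - 3)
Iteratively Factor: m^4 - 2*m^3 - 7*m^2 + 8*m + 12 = (m + 2)*(m^3 - 4*m^2 + m + 6) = (m + 1)*(m + 2)*(m^2 - 5*m + 6) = (m - 3)*(m + 1)*(m + 2)*(m - 2)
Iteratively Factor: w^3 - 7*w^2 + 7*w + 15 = (w - 3)*(w^2 - 4*w - 5) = (w - 3)*(w + 1)*(w - 5)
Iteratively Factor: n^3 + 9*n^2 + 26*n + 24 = (n + 2)*(n^2 + 7*n + 12) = (n + 2)*(n + 4)*(n + 3)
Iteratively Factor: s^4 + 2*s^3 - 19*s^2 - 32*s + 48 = (s - 4)*(s^3 + 6*s^2 + 5*s - 12) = (s - 4)*(s + 3)*(s^2 + 3*s - 4) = (s - 4)*(s - 1)*(s + 3)*(s + 4)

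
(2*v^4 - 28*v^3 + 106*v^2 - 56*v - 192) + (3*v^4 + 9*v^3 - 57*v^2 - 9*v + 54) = 5*v^4 - 19*v^3 + 49*v^2 - 65*v - 138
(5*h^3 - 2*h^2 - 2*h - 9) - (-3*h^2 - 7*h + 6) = 5*h^3 + h^2 + 5*h - 15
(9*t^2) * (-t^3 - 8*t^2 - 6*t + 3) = -9*t^5 - 72*t^4 - 54*t^3 + 27*t^2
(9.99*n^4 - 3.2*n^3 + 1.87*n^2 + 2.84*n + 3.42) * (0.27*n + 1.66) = 2.6973*n^5 + 15.7194*n^4 - 4.8071*n^3 + 3.871*n^2 + 5.6378*n + 5.6772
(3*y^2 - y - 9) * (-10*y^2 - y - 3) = -30*y^4 + 7*y^3 + 82*y^2 + 12*y + 27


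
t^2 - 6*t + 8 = (t - 4)*(t - 2)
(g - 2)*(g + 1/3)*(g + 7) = g^3 + 16*g^2/3 - 37*g/3 - 14/3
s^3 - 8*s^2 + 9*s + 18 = (s - 6)*(s - 3)*(s + 1)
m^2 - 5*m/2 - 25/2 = (m - 5)*(m + 5/2)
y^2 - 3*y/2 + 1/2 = (y - 1)*(y - 1/2)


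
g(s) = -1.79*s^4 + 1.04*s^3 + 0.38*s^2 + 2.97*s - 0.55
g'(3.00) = -159.99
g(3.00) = -105.13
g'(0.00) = 2.97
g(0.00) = -0.55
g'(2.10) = -47.98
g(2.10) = -17.82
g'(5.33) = -988.51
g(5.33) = -1261.10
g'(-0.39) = 3.57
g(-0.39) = -1.75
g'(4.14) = -448.47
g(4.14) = -433.79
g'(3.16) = -189.40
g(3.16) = -133.04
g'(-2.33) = 108.71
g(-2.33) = -71.32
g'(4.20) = -469.27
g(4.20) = -461.31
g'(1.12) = -2.32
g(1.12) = 1.90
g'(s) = -7.16*s^3 + 3.12*s^2 + 0.76*s + 2.97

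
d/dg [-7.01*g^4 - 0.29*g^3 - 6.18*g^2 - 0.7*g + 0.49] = -28.04*g^3 - 0.87*g^2 - 12.36*g - 0.7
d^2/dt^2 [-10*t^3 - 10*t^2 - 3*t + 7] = -60*t - 20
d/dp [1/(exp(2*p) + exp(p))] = (-2*exp(p) - 1)*exp(-p)/(exp(p) + 1)^2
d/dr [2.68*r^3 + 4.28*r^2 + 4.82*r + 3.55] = 8.04*r^2 + 8.56*r + 4.82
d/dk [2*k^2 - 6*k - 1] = 4*k - 6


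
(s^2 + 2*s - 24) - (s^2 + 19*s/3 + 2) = -13*s/3 - 26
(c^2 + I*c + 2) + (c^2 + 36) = 2*c^2 + I*c + 38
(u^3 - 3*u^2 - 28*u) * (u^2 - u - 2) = u^5 - 4*u^4 - 27*u^3 + 34*u^2 + 56*u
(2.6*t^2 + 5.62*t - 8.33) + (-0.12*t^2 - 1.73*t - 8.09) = 2.48*t^2 + 3.89*t - 16.42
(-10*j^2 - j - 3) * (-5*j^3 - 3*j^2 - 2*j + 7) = 50*j^5 + 35*j^4 + 38*j^3 - 59*j^2 - j - 21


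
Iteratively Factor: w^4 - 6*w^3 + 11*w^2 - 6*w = (w - 1)*(w^3 - 5*w^2 + 6*w) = (w - 2)*(w - 1)*(w^2 - 3*w) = (w - 3)*(w - 2)*(w - 1)*(w)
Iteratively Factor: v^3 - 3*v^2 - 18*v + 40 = (v - 2)*(v^2 - v - 20) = (v - 2)*(v + 4)*(v - 5)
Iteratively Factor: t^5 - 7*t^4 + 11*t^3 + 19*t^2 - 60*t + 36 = (t - 3)*(t^4 - 4*t^3 - t^2 + 16*t - 12) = (t - 3)^2*(t^3 - t^2 - 4*t + 4) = (t - 3)^2*(t - 1)*(t^2 - 4) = (t - 3)^2*(t - 2)*(t - 1)*(t + 2)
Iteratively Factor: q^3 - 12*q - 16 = (q + 2)*(q^2 - 2*q - 8) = (q - 4)*(q + 2)*(q + 2)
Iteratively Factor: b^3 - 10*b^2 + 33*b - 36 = (b - 4)*(b^2 - 6*b + 9) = (b - 4)*(b - 3)*(b - 3)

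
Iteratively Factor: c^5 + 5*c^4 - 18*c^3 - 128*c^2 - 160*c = (c - 5)*(c^4 + 10*c^3 + 32*c^2 + 32*c) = c*(c - 5)*(c^3 + 10*c^2 + 32*c + 32) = c*(c - 5)*(c + 2)*(c^2 + 8*c + 16) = c*(c - 5)*(c + 2)*(c + 4)*(c + 4)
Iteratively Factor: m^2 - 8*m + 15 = (m - 3)*(m - 5)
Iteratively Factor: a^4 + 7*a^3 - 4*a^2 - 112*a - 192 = (a + 3)*(a^3 + 4*a^2 - 16*a - 64) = (a + 3)*(a + 4)*(a^2 - 16) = (a + 3)*(a + 4)^2*(a - 4)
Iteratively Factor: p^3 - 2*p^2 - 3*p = (p - 3)*(p^2 + p) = (p - 3)*(p + 1)*(p)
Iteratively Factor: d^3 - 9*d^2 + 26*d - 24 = (d - 4)*(d^2 - 5*d + 6) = (d - 4)*(d - 2)*(d - 3)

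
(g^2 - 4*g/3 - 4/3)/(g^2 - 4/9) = 3*(g - 2)/(3*g - 2)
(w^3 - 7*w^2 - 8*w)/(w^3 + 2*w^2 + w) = (w - 8)/(w + 1)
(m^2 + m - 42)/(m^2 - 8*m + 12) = (m + 7)/(m - 2)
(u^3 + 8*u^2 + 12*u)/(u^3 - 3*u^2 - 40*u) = (u^2 + 8*u + 12)/(u^2 - 3*u - 40)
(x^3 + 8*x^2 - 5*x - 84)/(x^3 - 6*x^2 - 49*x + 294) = (x^2 + x - 12)/(x^2 - 13*x + 42)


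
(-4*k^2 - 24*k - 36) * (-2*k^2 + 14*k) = 8*k^4 - 8*k^3 - 264*k^2 - 504*k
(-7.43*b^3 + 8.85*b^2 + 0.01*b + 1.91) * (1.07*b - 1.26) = -7.9501*b^4 + 18.8313*b^3 - 11.1403*b^2 + 2.0311*b - 2.4066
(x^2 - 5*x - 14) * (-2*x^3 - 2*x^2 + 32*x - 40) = -2*x^5 + 8*x^4 + 70*x^3 - 172*x^2 - 248*x + 560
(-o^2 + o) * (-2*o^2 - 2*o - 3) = 2*o^4 + o^2 - 3*o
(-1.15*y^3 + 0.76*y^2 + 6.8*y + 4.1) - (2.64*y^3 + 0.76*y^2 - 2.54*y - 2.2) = -3.79*y^3 + 9.34*y + 6.3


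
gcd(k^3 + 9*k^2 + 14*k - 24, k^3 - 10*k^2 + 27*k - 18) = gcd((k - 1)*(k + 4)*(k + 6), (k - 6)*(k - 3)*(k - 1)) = k - 1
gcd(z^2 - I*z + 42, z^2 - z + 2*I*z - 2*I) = 1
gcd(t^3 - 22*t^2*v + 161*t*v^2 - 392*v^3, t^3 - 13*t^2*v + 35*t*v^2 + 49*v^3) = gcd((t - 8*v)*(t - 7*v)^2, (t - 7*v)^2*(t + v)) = t^2 - 14*t*v + 49*v^2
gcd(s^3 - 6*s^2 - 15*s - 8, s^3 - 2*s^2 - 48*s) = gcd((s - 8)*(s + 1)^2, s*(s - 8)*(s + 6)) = s - 8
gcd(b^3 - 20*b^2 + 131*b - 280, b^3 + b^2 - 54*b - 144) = b - 8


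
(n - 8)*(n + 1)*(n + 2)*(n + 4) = n^4 - n^3 - 42*n^2 - 104*n - 64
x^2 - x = x*(x - 1)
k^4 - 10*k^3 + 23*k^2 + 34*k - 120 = (k - 5)*(k - 4)*(k - 3)*(k + 2)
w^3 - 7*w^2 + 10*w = w*(w - 5)*(w - 2)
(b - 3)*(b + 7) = b^2 + 4*b - 21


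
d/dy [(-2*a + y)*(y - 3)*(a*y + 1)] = -a*(2*a - y)*(y - 3) - (2*a - y)*(a*y + 1) + (y - 3)*(a*y + 1)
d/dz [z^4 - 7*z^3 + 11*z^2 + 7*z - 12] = 4*z^3 - 21*z^2 + 22*z + 7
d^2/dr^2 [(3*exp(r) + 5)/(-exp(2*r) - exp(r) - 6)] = (-3*exp(4*r) - 17*exp(3*r) + 93*exp(2*r) + 133*exp(r) - 78)*exp(r)/(exp(6*r) + 3*exp(5*r) + 21*exp(4*r) + 37*exp(3*r) + 126*exp(2*r) + 108*exp(r) + 216)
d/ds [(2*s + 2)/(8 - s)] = 18/(s - 8)^2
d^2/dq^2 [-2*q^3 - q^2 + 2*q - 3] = -12*q - 2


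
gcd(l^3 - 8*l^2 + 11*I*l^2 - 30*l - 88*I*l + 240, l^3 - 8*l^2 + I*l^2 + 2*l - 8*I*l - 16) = l - 8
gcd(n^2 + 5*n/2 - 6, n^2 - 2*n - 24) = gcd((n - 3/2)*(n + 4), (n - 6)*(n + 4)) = n + 4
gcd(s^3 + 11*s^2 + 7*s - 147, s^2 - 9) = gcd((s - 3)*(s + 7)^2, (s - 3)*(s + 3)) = s - 3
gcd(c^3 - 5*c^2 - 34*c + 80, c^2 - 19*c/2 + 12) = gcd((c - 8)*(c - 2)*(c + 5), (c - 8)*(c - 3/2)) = c - 8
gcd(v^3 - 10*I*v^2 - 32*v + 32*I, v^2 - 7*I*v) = 1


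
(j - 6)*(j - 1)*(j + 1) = j^3 - 6*j^2 - j + 6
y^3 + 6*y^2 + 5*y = y*(y + 1)*(y + 5)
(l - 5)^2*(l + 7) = l^3 - 3*l^2 - 45*l + 175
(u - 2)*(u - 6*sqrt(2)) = u^2 - 6*sqrt(2)*u - 2*u + 12*sqrt(2)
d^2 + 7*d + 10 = (d + 2)*(d + 5)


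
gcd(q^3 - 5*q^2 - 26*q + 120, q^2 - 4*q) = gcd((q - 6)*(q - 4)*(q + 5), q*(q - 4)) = q - 4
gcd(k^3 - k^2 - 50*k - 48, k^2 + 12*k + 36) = k + 6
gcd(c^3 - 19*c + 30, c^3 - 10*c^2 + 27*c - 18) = c - 3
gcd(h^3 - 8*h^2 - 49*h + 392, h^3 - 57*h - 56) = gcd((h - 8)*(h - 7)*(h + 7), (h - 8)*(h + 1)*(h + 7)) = h^2 - h - 56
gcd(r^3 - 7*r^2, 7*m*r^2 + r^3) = r^2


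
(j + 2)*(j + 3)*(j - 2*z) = j^3 - 2*j^2*z + 5*j^2 - 10*j*z + 6*j - 12*z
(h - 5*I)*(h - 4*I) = h^2 - 9*I*h - 20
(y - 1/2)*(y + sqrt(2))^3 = y^4 - y^3/2 + 3*sqrt(2)*y^3 - 3*sqrt(2)*y^2/2 + 6*y^2 - 3*y + 2*sqrt(2)*y - sqrt(2)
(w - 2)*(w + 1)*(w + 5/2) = w^3 + 3*w^2/2 - 9*w/2 - 5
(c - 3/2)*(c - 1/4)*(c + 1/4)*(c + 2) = c^4 + c^3/2 - 49*c^2/16 - c/32 + 3/16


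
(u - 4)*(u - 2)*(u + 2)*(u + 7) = u^4 + 3*u^3 - 32*u^2 - 12*u + 112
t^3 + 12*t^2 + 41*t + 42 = (t + 2)*(t + 3)*(t + 7)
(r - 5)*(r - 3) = r^2 - 8*r + 15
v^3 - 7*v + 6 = (v - 2)*(v - 1)*(v + 3)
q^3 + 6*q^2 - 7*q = q*(q - 1)*(q + 7)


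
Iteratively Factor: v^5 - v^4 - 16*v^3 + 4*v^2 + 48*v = (v + 2)*(v^4 - 3*v^3 - 10*v^2 + 24*v) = (v - 2)*(v + 2)*(v^3 - v^2 - 12*v) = v*(v - 2)*(v + 2)*(v^2 - v - 12) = v*(v - 4)*(v - 2)*(v + 2)*(v + 3)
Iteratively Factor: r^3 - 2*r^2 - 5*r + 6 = (r + 2)*(r^2 - 4*r + 3) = (r - 3)*(r + 2)*(r - 1)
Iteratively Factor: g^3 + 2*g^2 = (g + 2)*(g^2) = g*(g + 2)*(g)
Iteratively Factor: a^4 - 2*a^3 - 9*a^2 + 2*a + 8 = (a + 2)*(a^3 - 4*a^2 - a + 4) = (a - 1)*(a + 2)*(a^2 - 3*a - 4) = (a - 4)*(a - 1)*(a + 2)*(a + 1)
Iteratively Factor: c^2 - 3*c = (c)*(c - 3)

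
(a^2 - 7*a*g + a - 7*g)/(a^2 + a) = (a - 7*g)/a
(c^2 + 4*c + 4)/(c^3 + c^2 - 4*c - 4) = (c + 2)/(c^2 - c - 2)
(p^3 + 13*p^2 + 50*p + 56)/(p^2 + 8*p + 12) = (p^2 + 11*p + 28)/(p + 6)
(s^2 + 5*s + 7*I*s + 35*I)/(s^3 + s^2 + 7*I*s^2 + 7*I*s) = (s + 5)/(s*(s + 1))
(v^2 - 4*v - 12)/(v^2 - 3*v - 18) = (v + 2)/(v + 3)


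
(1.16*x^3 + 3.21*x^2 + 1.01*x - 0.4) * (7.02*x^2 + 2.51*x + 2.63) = 8.1432*x^5 + 25.4458*x^4 + 18.1981*x^3 + 8.1694*x^2 + 1.6523*x - 1.052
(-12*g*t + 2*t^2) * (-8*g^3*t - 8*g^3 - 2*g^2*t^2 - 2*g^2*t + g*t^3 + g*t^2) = 96*g^4*t^2 + 96*g^4*t + 8*g^3*t^3 + 8*g^3*t^2 - 16*g^2*t^4 - 16*g^2*t^3 + 2*g*t^5 + 2*g*t^4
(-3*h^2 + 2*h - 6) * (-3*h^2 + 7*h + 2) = 9*h^4 - 27*h^3 + 26*h^2 - 38*h - 12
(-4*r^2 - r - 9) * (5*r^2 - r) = -20*r^4 - r^3 - 44*r^2 + 9*r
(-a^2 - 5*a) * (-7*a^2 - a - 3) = 7*a^4 + 36*a^3 + 8*a^2 + 15*a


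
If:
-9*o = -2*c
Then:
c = 9*o/2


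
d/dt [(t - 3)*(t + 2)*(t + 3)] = 3*t^2 + 4*t - 9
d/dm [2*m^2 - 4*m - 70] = 4*m - 4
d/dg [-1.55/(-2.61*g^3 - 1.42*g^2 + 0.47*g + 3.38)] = (-12.1365*g^2 - 4.402*g + 0.7285)/(2.61*g^3 + 1.42*g^2 - 0.47*g - 3.38)^2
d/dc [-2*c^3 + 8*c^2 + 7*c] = -6*c^2 + 16*c + 7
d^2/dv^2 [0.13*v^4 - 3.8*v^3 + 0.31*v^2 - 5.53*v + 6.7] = 1.56*v^2 - 22.8*v + 0.62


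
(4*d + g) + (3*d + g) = 7*d + 2*g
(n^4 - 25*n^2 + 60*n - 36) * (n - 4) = n^5 - 4*n^4 - 25*n^3 + 160*n^2 - 276*n + 144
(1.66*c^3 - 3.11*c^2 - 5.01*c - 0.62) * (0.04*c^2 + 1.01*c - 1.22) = 0.0664*c^5 + 1.5522*c^4 - 5.3667*c^3 - 1.2907*c^2 + 5.486*c + 0.7564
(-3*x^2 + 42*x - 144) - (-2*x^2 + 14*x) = -x^2 + 28*x - 144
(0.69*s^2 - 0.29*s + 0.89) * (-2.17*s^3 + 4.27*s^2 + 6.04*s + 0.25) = -1.4973*s^5 + 3.5756*s^4 + 0.997999999999999*s^3 + 2.2212*s^2 + 5.3031*s + 0.2225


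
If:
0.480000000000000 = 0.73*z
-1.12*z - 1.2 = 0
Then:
No Solution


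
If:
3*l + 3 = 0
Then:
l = -1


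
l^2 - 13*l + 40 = (l - 8)*(l - 5)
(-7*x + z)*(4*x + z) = -28*x^2 - 3*x*z + z^2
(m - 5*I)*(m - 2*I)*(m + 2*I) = m^3 - 5*I*m^2 + 4*m - 20*I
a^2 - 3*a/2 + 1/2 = (a - 1)*(a - 1/2)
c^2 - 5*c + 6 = (c - 3)*(c - 2)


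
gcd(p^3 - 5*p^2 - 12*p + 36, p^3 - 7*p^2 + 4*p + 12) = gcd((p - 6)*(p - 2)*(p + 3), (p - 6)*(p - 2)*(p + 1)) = p^2 - 8*p + 12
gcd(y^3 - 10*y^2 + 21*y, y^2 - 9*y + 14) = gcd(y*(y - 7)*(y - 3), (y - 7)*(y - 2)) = y - 7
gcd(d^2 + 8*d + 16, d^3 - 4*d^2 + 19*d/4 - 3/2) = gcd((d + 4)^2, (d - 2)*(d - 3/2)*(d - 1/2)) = 1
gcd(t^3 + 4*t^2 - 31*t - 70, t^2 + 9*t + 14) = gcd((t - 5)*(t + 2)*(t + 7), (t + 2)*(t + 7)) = t^2 + 9*t + 14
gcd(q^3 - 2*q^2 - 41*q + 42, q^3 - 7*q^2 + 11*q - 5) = q - 1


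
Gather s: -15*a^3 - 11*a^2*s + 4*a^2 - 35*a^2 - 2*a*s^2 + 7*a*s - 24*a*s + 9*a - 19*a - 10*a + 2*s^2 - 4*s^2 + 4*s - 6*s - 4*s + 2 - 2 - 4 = -15*a^3 - 31*a^2 - 20*a + s^2*(-2*a - 2) + s*(-11*a^2 - 17*a - 6) - 4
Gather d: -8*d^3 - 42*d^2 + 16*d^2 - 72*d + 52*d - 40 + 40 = -8*d^3 - 26*d^2 - 20*d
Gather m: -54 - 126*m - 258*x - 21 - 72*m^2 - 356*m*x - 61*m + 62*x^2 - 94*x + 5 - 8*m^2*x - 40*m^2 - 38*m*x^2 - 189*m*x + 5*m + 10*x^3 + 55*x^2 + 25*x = m^2*(-8*x - 112) + m*(-38*x^2 - 545*x - 182) + 10*x^3 + 117*x^2 - 327*x - 70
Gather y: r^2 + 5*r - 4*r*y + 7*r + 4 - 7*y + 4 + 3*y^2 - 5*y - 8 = r^2 + 12*r + 3*y^2 + y*(-4*r - 12)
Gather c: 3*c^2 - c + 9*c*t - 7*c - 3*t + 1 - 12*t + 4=3*c^2 + c*(9*t - 8) - 15*t + 5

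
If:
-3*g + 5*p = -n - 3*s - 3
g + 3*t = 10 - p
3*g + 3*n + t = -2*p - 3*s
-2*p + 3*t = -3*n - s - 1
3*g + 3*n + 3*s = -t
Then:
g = 43/34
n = -15/4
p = 0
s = 103/68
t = 99/34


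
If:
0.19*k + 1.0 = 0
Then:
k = -5.26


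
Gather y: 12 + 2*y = 2*y + 12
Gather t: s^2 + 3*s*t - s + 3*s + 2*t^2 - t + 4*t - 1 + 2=s^2 + 2*s + 2*t^2 + t*(3*s + 3) + 1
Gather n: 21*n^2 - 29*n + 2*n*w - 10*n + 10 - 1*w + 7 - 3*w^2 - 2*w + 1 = 21*n^2 + n*(2*w - 39) - 3*w^2 - 3*w + 18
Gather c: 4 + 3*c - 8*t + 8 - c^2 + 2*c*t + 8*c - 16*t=-c^2 + c*(2*t + 11) - 24*t + 12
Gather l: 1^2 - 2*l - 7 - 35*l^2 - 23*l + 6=-35*l^2 - 25*l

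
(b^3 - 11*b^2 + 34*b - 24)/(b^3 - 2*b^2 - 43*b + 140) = (b^2 - 7*b + 6)/(b^2 + 2*b - 35)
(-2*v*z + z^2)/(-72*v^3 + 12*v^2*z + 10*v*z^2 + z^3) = z/(36*v^2 + 12*v*z + z^2)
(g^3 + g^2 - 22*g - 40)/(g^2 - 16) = (g^2 - 3*g - 10)/(g - 4)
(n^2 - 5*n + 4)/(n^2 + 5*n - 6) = (n - 4)/(n + 6)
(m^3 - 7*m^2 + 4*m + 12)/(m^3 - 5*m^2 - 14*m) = (-m^3 + 7*m^2 - 4*m - 12)/(m*(-m^2 + 5*m + 14))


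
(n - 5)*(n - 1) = n^2 - 6*n + 5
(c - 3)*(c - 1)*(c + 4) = c^3 - 13*c + 12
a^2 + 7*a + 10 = (a + 2)*(a + 5)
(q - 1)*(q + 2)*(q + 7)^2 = q^4 + 15*q^3 + 61*q^2 + 21*q - 98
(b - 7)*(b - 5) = b^2 - 12*b + 35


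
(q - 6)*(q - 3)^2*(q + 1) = q^4 - 11*q^3 + 33*q^2 - 9*q - 54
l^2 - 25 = (l - 5)*(l + 5)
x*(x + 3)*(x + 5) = x^3 + 8*x^2 + 15*x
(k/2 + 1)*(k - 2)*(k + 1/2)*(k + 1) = k^4/2 + 3*k^3/4 - 7*k^2/4 - 3*k - 1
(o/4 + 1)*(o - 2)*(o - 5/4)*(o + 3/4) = o^4/4 + 3*o^3/8 - 159*o^2/64 + 17*o/32 + 15/8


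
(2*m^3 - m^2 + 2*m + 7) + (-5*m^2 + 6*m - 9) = 2*m^3 - 6*m^2 + 8*m - 2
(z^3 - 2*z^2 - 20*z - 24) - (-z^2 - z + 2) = z^3 - z^2 - 19*z - 26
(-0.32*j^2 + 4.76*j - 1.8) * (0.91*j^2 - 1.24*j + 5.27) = -0.2912*j^4 + 4.7284*j^3 - 9.2268*j^2 + 27.3172*j - 9.486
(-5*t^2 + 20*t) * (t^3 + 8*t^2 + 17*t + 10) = -5*t^5 - 20*t^4 + 75*t^3 + 290*t^2 + 200*t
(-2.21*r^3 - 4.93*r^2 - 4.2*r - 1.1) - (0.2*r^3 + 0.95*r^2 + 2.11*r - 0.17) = -2.41*r^3 - 5.88*r^2 - 6.31*r - 0.93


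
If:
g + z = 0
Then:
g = -z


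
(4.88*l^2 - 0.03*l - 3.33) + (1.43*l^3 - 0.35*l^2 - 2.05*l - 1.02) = 1.43*l^3 + 4.53*l^2 - 2.08*l - 4.35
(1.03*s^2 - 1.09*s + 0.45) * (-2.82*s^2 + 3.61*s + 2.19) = -2.9046*s^4 + 6.7921*s^3 - 2.9482*s^2 - 0.7626*s + 0.9855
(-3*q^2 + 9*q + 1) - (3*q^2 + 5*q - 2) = -6*q^2 + 4*q + 3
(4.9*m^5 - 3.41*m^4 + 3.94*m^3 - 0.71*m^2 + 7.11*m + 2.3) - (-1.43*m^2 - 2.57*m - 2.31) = 4.9*m^5 - 3.41*m^4 + 3.94*m^3 + 0.72*m^2 + 9.68*m + 4.61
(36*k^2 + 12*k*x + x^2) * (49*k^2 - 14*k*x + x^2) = 1764*k^4 + 84*k^3*x - 83*k^2*x^2 - 2*k*x^3 + x^4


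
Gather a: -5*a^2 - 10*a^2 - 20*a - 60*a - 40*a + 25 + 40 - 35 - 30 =-15*a^2 - 120*a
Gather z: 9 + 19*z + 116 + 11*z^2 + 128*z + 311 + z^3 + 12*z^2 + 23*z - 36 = z^3 + 23*z^2 + 170*z + 400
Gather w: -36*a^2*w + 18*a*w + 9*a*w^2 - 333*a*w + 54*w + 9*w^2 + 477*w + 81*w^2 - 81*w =w^2*(9*a + 90) + w*(-36*a^2 - 315*a + 450)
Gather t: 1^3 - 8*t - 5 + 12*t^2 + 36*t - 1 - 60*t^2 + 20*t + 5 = -48*t^2 + 48*t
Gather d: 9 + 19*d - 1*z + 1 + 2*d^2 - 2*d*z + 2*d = 2*d^2 + d*(21 - 2*z) - z + 10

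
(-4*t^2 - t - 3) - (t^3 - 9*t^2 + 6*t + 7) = -t^3 + 5*t^2 - 7*t - 10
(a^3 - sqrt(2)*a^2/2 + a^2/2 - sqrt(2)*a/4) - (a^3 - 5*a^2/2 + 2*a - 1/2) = -sqrt(2)*a^2/2 + 3*a^2 - 2*a - sqrt(2)*a/4 + 1/2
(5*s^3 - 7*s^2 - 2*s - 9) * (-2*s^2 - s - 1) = -10*s^5 + 9*s^4 + 6*s^3 + 27*s^2 + 11*s + 9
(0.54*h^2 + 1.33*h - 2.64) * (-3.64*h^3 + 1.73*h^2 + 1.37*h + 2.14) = -1.9656*h^5 - 3.907*h^4 + 12.6503*h^3 - 1.5895*h^2 - 0.7706*h - 5.6496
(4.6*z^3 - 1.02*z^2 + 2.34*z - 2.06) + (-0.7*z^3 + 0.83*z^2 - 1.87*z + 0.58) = 3.9*z^3 - 0.19*z^2 + 0.47*z - 1.48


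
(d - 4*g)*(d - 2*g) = d^2 - 6*d*g + 8*g^2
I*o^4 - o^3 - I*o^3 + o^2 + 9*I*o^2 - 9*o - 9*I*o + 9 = (o - 3*I)*(o + I)*(o + 3*I)*(I*o - I)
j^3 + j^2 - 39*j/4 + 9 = (j - 3/2)^2*(j + 4)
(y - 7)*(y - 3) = y^2 - 10*y + 21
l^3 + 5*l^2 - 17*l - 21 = (l - 3)*(l + 1)*(l + 7)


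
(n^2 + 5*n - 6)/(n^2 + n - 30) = (n - 1)/(n - 5)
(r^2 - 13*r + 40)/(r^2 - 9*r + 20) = (r - 8)/(r - 4)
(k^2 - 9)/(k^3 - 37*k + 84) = (k + 3)/(k^2 + 3*k - 28)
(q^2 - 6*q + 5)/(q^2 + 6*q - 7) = (q - 5)/(q + 7)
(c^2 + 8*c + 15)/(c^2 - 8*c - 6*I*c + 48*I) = (c^2 + 8*c + 15)/(c^2 - 8*c - 6*I*c + 48*I)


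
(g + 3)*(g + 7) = g^2 + 10*g + 21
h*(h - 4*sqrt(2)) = h^2 - 4*sqrt(2)*h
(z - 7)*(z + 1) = z^2 - 6*z - 7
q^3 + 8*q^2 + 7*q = q*(q + 1)*(q + 7)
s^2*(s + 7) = s^3 + 7*s^2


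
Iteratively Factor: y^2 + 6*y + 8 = (y + 4)*(y + 2)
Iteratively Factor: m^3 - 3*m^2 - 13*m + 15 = (m - 1)*(m^2 - 2*m - 15) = (m - 1)*(m + 3)*(m - 5)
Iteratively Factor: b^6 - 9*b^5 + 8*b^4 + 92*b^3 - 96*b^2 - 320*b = (b + 2)*(b^5 - 11*b^4 + 30*b^3 + 32*b^2 - 160*b) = b*(b + 2)*(b^4 - 11*b^3 + 30*b^2 + 32*b - 160) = b*(b - 5)*(b + 2)*(b^3 - 6*b^2 + 32) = b*(b - 5)*(b + 2)^2*(b^2 - 8*b + 16) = b*(b - 5)*(b - 4)*(b + 2)^2*(b - 4)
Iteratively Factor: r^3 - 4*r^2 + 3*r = (r - 3)*(r^2 - r) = r*(r - 3)*(r - 1)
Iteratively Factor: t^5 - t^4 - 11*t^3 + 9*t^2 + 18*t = (t - 3)*(t^4 + 2*t^3 - 5*t^2 - 6*t) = (t - 3)*(t - 2)*(t^3 + 4*t^2 + 3*t) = (t - 3)*(t - 2)*(t + 3)*(t^2 + t) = t*(t - 3)*(t - 2)*(t + 3)*(t + 1)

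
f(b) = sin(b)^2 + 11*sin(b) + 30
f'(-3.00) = -10.61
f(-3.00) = 28.47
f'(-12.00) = 10.19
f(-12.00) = 36.19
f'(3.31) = -10.51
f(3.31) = 28.18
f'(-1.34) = 2.07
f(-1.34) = 20.24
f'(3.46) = -9.85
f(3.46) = 26.65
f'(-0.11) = 10.72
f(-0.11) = 28.80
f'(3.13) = -11.02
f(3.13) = 30.13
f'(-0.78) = 6.82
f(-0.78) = 22.76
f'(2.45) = -9.45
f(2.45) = 37.42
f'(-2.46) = -7.56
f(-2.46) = 23.47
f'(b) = 2*sin(b)*cos(b) + 11*cos(b)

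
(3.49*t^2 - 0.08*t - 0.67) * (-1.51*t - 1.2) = -5.2699*t^3 - 4.0672*t^2 + 1.1077*t + 0.804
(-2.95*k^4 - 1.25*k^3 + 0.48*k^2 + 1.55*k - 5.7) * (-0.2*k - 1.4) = 0.59*k^5 + 4.38*k^4 + 1.654*k^3 - 0.982*k^2 - 1.03*k + 7.98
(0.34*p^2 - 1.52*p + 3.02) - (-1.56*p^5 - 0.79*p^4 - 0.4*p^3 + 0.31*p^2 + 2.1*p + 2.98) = 1.56*p^5 + 0.79*p^4 + 0.4*p^3 + 0.03*p^2 - 3.62*p + 0.04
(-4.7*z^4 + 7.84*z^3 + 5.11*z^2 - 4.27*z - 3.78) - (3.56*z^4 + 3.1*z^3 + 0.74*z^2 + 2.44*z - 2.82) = -8.26*z^4 + 4.74*z^3 + 4.37*z^2 - 6.71*z - 0.96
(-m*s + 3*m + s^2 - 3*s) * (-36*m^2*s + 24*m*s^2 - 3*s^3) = 36*m^3*s^2 - 108*m^3*s - 60*m^2*s^3 + 180*m^2*s^2 + 27*m*s^4 - 81*m*s^3 - 3*s^5 + 9*s^4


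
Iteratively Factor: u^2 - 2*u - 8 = (u - 4)*(u + 2)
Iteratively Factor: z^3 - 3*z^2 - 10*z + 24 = (z + 3)*(z^2 - 6*z + 8) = (z - 2)*(z + 3)*(z - 4)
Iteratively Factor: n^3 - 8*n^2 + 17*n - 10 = (n - 5)*(n^2 - 3*n + 2) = (n - 5)*(n - 1)*(n - 2)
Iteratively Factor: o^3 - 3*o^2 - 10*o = (o - 5)*(o^2 + 2*o) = o*(o - 5)*(o + 2)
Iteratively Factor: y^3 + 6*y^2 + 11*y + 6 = (y + 1)*(y^2 + 5*y + 6) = (y + 1)*(y + 3)*(y + 2)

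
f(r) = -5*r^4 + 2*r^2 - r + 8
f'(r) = -20*r^3 + 4*r - 1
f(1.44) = -10.79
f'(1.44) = -54.96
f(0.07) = 7.94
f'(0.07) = -0.73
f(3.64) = -846.90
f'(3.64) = -951.01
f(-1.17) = 2.54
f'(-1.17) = 26.35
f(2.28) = -119.00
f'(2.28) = -228.93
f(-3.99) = -1223.42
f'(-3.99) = 1253.46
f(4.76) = -2518.28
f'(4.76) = -2138.96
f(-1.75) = -31.02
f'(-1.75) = 99.19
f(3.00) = -382.00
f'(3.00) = -529.00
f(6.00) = -6406.00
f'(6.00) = -4297.00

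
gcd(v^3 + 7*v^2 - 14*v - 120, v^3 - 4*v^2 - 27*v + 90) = v + 5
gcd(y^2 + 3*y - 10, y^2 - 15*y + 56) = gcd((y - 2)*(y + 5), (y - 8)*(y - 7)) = 1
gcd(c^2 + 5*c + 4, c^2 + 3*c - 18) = 1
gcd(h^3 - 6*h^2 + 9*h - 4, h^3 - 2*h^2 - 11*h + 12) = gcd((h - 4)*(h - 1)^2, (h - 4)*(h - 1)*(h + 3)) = h^2 - 5*h + 4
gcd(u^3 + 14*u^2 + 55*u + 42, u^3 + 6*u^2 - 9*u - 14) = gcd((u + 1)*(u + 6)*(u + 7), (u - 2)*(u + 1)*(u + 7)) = u^2 + 8*u + 7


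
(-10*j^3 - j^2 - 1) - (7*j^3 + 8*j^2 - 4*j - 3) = -17*j^3 - 9*j^2 + 4*j + 2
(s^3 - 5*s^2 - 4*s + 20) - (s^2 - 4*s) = s^3 - 6*s^2 + 20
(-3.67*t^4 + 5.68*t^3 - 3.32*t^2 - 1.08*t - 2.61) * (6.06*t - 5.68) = -22.2402*t^5 + 55.2664*t^4 - 52.3816*t^3 + 12.3128*t^2 - 9.6822*t + 14.8248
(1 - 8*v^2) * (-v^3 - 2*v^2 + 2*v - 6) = 8*v^5 + 16*v^4 - 17*v^3 + 46*v^2 + 2*v - 6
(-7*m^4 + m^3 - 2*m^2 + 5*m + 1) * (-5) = 35*m^4 - 5*m^3 + 10*m^2 - 25*m - 5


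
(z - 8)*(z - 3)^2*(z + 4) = z^4 - 10*z^3 + z^2 + 156*z - 288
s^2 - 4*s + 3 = (s - 3)*(s - 1)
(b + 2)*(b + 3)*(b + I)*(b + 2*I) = b^4 + 5*b^3 + 3*I*b^3 + 4*b^2 + 15*I*b^2 - 10*b + 18*I*b - 12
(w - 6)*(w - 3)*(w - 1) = w^3 - 10*w^2 + 27*w - 18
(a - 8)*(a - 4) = a^2 - 12*a + 32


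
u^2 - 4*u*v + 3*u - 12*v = (u + 3)*(u - 4*v)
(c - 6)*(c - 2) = c^2 - 8*c + 12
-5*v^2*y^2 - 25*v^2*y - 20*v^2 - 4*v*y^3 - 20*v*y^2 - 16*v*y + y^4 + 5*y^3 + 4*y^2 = (-5*v + y)*(v + y)*(y + 1)*(y + 4)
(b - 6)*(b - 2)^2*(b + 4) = b^4 - 6*b^3 - 12*b^2 + 88*b - 96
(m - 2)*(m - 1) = m^2 - 3*m + 2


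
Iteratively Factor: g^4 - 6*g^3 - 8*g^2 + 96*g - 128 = (g + 4)*(g^3 - 10*g^2 + 32*g - 32) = (g - 2)*(g + 4)*(g^2 - 8*g + 16) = (g - 4)*(g - 2)*(g + 4)*(g - 4)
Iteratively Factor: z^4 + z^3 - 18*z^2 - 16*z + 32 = (z - 1)*(z^3 + 2*z^2 - 16*z - 32) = (z - 1)*(z + 4)*(z^2 - 2*z - 8) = (z - 4)*(z - 1)*(z + 4)*(z + 2)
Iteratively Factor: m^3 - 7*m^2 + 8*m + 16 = (m + 1)*(m^2 - 8*m + 16) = (m - 4)*(m + 1)*(m - 4)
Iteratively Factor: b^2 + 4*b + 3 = (b + 1)*(b + 3)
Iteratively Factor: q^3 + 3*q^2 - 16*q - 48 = (q - 4)*(q^2 + 7*q + 12) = (q - 4)*(q + 4)*(q + 3)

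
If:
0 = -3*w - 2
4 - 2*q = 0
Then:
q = 2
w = -2/3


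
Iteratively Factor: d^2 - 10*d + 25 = (d - 5)*(d - 5)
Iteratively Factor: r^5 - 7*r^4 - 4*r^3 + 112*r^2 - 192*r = (r + 4)*(r^4 - 11*r^3 + 40*r^2 - 48*r) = (r - 3)*(r + 4)*(r^3 - 8*r^2 + 16*r) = r*(r - 3)*(r + 4)*(r^2 - 8*r + 16) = r*(r - 4)*(r - 3)*(r + 4)*(r - 4)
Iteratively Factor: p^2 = (p)*(p)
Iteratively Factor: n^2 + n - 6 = (n - 2)*(n + 3)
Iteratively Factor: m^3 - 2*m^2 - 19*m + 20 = (m - 5)*(m^2 + 3*m - 4) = (m - 5)*(m + 4)*(m - 1)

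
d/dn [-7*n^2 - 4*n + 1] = -14*n - 4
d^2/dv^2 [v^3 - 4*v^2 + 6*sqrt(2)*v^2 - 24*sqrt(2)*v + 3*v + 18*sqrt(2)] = 6*v - 8 + 12*sqrt(2)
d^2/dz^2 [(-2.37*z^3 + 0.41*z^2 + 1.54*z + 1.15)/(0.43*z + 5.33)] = (-0.876425999999999*z^3 - 32.590818*z^2 - 403.974558*z + 16.661516)/(0.079507*z^3 + 2.956551*z^2 + 36.647481*z + 151.419437)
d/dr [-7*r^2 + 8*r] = 8 - 14*r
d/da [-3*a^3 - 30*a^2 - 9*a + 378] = -9*a^2 - 60*a - 9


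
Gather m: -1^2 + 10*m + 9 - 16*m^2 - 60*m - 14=-16*m^2 - 50*m - 6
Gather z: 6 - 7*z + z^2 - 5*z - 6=z^2 - 12*z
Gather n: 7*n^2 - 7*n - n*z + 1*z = 7*n^2 + n*(-z - 7) + z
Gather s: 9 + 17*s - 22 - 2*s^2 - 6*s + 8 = -2*s^2 + 11*s - 5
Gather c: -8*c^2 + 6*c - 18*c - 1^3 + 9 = -8*c^2 - 12*c + 8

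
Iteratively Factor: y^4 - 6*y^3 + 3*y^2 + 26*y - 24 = (y - 4)*(y^3 - 2*y^2 - 5*y + 6) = (y - 4)*(y + 2)*(y^2 - 4*y + 3) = (y - 4)*(y - 3)*(y + 2)*(y - 1)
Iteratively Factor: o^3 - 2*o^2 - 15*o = (o)*(o^2 - 2*o - 15) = o*(o + 3)*(o - 5)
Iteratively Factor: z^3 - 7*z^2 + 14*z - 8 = (z - 1)*(z^2 - 6*z + 8) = (z - 4)*(z - 1)*(z - 2)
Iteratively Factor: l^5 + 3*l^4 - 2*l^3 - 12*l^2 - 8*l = (l + 2)*(l^4 + l^3 - 4*l^2 - 4*l) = (l - 2)*(l + 2)*(l^3 + 3*l^2 + 2*l) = (l - 2)*(l + 2)^2*(l^2 + l) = (l - 2)*(l + 1)*(l + 2)^2*(l)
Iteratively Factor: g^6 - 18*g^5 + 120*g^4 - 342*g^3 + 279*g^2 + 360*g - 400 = (g - 5)*(g^5 - 13*g^4 + 55*g^3 - 67*g^2 - 56*g + 80) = (g - 5)*(g - 4)*(g^4 - 9*g^3 + 19*g^2 + 9*g - 20) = (g - 5)*(g - 4)*(g + 1)*(g^3 - 10*g^2 + 29*g - 20) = (g - 5)*(g - 4)^2*(g + 1)*(g^2 - 6*g + 5) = (g - 5)^2*(g - 4)^2*(g + 1)*(g - 1)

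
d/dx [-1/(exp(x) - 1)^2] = 2*exp(x)/(exp(x) - 1)^3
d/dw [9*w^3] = 27*w^2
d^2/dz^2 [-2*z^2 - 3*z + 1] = -4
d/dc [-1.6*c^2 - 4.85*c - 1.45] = -3.2*c - 4.85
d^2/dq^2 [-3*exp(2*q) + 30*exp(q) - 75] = (30 - 12*exp(q))*exp(q)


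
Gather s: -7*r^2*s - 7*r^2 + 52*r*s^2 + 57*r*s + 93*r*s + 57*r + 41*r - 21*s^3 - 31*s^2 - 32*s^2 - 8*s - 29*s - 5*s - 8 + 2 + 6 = -7*r^2 + 98*r - 21*s^3 + s^2*(52*r - 63) + s*(-7*r^2 + 150*r - 42)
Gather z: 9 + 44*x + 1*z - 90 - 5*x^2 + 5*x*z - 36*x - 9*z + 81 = -5*x^2 + 8*x + z*(5*x - 8)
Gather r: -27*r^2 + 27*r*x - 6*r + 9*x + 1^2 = -27*r^2 + r*(27*x - 6) + 9*x + 1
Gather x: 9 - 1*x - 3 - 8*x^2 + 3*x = -8*x^2 + 2*x + 6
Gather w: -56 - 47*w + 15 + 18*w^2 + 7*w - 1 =18*w^2 - 40*w - 42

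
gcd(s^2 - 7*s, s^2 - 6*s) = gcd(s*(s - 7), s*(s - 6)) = s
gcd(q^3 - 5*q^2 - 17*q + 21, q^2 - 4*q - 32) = 1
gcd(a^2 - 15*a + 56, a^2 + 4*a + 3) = 1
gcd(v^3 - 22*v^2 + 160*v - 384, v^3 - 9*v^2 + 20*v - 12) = v - 6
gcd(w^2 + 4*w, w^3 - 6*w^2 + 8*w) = w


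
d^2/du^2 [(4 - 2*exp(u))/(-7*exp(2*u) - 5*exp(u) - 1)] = 2*(49*exp(4*u) - 427*exp(3*u) - 252*exp(2*u) + exp(u) + 11)*exp(u)/(343*exp(6*u) + 735*exp(5*u) + 672*exp(4*u) + 335*exp(3*u) + 96*exp(2*u) + 15*exp(u) + 1)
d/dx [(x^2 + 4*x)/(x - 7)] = (x^2 - 14*x - 28)/(x^2 - 14*x + 49)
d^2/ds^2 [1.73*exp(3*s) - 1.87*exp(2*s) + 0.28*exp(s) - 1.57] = (15.57*exp(2*s) - 7.48*exp(s) + 0.28)*exp(s)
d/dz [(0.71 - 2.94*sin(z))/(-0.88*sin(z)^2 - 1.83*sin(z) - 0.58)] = (-2.5872*sin(z)^2 + 1.2496*sin(z) + 3.0045)*cos(z)/(0.7744*sin(z)^4 + 3.2208*sin(z)^3 + 4.3697*sin(z)^2 + 2.1228*sin(z) + 0.3364)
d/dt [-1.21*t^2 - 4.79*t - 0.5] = -2.42*t - 4.79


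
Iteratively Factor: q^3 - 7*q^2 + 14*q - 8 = (q - 4)*(q^2 - 3*q + 2) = (q - 4)*(q - 1)*(q - 2)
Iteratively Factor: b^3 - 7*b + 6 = (b + 3)*(b^2 - 3*b + 2) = (b - 2)*(b + 3)*(b - 1)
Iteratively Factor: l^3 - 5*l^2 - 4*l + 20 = (l - 5)*(l^2 - 4) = (l - 5)*(l + 2)*(l - 2)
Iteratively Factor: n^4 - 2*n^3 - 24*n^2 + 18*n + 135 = (n - 5)*(n^3 + 3*n^2 - 9*n - 27) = (n - 5)*(n + 3)*(n^2 - 9) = (n - 5)*(n + 3)^2*(n - 3)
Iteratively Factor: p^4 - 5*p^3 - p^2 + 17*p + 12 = (p - 4)*(p^3 - p^2 - 5*p - 3) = (p - 4)*(p - 3)*(p^2 + 2*p + 1) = (p - 4)*(p - 3)*(p + 1)*(p + 1)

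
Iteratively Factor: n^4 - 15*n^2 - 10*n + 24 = (n - 1)*(n^3 + n^2 - 14*n - 24) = (n - 1)*(n + 3)*(n^2 - 2*n - 8) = (n - 1)*(n + 2)*(n + 3)*(n - 4)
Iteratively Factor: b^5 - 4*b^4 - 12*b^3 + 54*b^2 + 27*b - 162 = (b + 2)*(b^4 - 6*b^3 + 54*b - 81) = (b - 3)*(b + 2)*(b^3 - 3*b^2 - 9*b + 27) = (b - 3)^2*(b + 2)*(b^2 - 9) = (b - 3)^2*(b + 2)*(b + 3)*(b - 3)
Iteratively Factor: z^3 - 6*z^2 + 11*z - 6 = (z - 1)*(z^2 - 5*z + 6) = (z - 3)*(z - 1)*(z - 2)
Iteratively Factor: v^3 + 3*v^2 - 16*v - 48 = (v - 4)*(v^2 + 7*v + 12) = (v - 4)*(v + 4)*(v + 3)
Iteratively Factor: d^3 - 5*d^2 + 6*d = (d - 3)*(d^2 - 2*d) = d*(d - 3)*(d - 2)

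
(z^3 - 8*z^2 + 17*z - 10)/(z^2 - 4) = (z^2 - 6*z + 5)/(z + 2)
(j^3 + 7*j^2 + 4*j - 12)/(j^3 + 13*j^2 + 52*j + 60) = (j - 1)/(j + 5)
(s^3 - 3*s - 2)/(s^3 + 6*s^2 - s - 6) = (s^2 - s - 2)/(s^2 + 5*s - 6)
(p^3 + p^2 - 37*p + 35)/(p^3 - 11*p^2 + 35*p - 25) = (p + 7)/(p - 5)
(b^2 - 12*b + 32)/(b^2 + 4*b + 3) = (b^2 - 12*b + 32)/(b^2 + 4*b + 3)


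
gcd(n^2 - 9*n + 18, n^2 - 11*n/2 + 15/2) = n - 3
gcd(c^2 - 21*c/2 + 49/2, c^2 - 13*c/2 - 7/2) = c - 7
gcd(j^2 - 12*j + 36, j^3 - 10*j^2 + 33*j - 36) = 1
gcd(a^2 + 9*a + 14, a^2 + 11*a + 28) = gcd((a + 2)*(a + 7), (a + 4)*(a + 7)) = a + 7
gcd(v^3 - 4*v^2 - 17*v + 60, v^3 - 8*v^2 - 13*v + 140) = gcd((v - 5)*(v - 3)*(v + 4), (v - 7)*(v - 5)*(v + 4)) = v^2 - v - 20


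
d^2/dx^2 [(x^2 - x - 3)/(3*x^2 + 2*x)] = 6*(-5*x^3 - 27*x^2 - 18*x - 4)/(x^3*(27*x^3 + 54*x^2 + 36*x + 8))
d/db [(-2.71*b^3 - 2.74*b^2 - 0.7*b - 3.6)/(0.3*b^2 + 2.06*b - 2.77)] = (-0.813*b^4 - 11.1652*b^3 + 17.0857*b^2 + 17.3396*b + 9.355)/(0.09*b^4 + 1.236*b^3 + 2.5816*b^2 - 11.4124*b + 7.6729)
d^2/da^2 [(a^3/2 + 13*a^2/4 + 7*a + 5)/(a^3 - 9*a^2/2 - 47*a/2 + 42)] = (88*a^6 + 900*a^5 + 618*a^4 - 12837*a^3 - 23208*a^2 + 121140*a + 261572)/(8*a^9 - 108*a^8 - 78*a^7 + 5355*a^6 - 7239*a^5 - 86607*a^4 + 151705*a^3 + 366156*a^2 - 994896*a + 592704)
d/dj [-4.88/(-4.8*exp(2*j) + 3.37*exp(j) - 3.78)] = (16.4456 - 46.848*exp(j))*exp(j)/(4.8*exp(2*j) - 3.37*exp(j) + 3.78)^2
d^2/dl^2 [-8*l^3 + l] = -48*l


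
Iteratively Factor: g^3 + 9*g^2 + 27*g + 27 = (g + 3)*(g^2 + 6*g + 9) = (g + 3)^2*(g + 3)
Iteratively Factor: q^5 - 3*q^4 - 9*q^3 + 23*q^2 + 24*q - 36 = (q - 1)*(q^4 - 2*q^3 - 11*q^2 + 12*q + 36) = (q - 3)*(q - 1)*(q^3 + q^2 - 8*q - 12) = (q - 3)^2*(q - 1)*(q^2 + 4*q + 4) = (q - 3)^2*(q - 1)*(q + 2)*(q + 2)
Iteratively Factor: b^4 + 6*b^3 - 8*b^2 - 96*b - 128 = (b + 4)*(b^3 + 2*b^2 - 16*b - 32) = (b + 4)^2*(b^2 - 2*b - 8) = (b - 4)*(b + 4)^2*(b + 2)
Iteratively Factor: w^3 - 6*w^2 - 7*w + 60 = (w - 5)*(w^2 - w - 12) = (w - 5)*(w + 3)*(w - 4)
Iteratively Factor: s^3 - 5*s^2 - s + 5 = (s - 5)*(s^2 - 1) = (s - 5)*(s - 1)*(s + 1)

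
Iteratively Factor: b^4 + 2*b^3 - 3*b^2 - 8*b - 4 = (b + 2)*(b^3 - 3*b - 2) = (b + 1)*(b + 2)*(b^2 - b - 2) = (b - 2)*(b + 1)*(b + 2)*(b + 1)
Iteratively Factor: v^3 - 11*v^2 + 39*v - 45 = (v - 3)*(v^2 - 8*v + 15) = (v - 5)*(v - 3)*(v - 3)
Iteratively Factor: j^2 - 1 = (j + 1)*(j - 1)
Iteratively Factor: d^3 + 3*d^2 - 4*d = (d)*(d^2 + 3*d - 4) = d*(d - 1)*(d + 4)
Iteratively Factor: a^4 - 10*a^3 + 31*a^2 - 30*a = (a - 3)*(a^3 - 7*a^2 + 10*a) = a*(a - 3)*(a^2 - 7*a + 10) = a*(a - 5)*(a - 3)*(a - 2)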